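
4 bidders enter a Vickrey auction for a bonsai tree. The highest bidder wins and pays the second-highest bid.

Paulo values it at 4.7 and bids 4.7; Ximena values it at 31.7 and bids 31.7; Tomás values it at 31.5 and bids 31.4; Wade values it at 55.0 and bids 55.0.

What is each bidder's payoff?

Ranking the bids: Wade 55.0, then Ximena 31.7, then Tomás 31.4, then Paulo 4.7.
Wade has the top bid and wins; the price is the second-highest bid, 31.7.
Wade's payoff = 55.0 − 31.7 = 23.3. All other bidders lose, so their payoff is 0.

Paulo 0.0, Ximena 0.0, Tomás 0.0, Wade 23.3.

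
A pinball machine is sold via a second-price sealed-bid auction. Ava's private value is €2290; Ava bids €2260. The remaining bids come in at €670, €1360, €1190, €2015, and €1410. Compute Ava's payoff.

Highest competing bid: €2015.
Ava's bid €2260 is the highest overall, so Ava wins and pays the second-highest bid, €2015.
Payoff = value − price = €2290 − €2015 = €275.

Payoff = €275.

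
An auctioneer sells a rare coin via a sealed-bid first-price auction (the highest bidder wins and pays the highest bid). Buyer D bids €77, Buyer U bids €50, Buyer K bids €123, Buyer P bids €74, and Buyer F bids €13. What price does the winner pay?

The winner pays €123.

Ranking the bids: Buyer K €123, then Buyer D €77, then Buyer P €74, then Buyer U €50, then Buyer F €13.
Buyer K is the highest bidder, so Buyer K wins.
Under the first-price rule, the price is the highest bid: €123.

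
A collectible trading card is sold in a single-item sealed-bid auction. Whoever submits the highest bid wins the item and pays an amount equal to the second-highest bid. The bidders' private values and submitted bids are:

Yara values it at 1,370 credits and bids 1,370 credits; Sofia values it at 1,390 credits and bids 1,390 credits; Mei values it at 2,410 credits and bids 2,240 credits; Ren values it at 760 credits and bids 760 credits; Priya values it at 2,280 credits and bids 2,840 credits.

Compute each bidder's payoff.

Sorted high to low: Priya 2,840 credits; Mei 2,240 credits; Sofia 1,390 credits; Yara 1,370 credits; Ren 760 credits.
Priya has the top bid and wins; the price is the second-highest bid, 2,240 credits.
Priya's payoff = 2,280 credits − 2,240 credits = 40 credits. All other bidders lose, so their payoff is 0.

Yara 0 credits, Sofia 0 credits, Mei 0 credits, Ren 0 credits, Priya 40 credits.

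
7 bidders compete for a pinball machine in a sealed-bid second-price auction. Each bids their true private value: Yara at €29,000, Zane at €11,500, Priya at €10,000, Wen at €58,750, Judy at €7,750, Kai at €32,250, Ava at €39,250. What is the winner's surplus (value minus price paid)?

Winner's surplus: €19,500.

Bids in descending order: Wen €58,750 > Ava €39,250 > Kai €32,250 > Yara €29,000 > Zane €11,500 > Priya €10,000 > Judy €7,750.
Wen wins with the top bid and pays the second-highest, €39,250.
Surplus = €58,750 − €39,250 = €19,500.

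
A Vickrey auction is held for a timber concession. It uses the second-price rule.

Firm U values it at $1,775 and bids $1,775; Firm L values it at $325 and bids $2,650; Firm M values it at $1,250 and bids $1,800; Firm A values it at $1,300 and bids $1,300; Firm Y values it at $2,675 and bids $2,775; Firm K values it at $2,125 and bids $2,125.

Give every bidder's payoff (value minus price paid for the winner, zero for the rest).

Ordered from highest: Firm Y $2,775, then Firm L $2,650, then Firm K $2,125, then Firm M $1,800, then Firm U $1,775, then Firm A $1,300.
Firm Y has the top bid and wins; the price is the second-highest bid, $2,650.
Firm Y's payoff = $2,675 − $2,650 = $25. All other bidders lose, so their payoff is 0.

Payoffs: Firm U $0, Firm L $0, Firm M $0, Firm A $0, Firm Y $25, Firm K $0.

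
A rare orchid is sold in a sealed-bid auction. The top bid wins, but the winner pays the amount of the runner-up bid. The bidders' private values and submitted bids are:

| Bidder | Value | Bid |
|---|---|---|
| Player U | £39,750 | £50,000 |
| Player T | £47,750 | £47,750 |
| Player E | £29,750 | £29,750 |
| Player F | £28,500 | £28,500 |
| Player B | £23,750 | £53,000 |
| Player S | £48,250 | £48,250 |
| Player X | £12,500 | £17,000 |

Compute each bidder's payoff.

Ordered from highest: Player B £53,000, then Player U £50,000, then Player S £48,250, then Player T £47,750, then Player E £29,750, then Player F £28,500, then Player X £17,000.
Player B has the top bid and wins; the price is the second-highest bid, £50,000.
Player B's payoff = £23,750 − £50,000 = -£26,250. All other bidders lose, so their payoff is 0.

Payoffs: Player U £0, Player T £0, Player E £0, Player F £0, Player B -£26,250, Player S £0, Player X £0.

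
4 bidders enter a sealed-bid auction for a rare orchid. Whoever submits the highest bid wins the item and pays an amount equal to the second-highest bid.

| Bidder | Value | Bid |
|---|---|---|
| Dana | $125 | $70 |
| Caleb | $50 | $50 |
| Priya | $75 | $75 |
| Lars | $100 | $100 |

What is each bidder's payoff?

Payoffs: Dana $0, Caleb $0, Priya $0, Lars $25.

Ordered from highest: Lars $100; Priya $75; Dana $70; Caleb $50.
Lars has the top bid and wins; the price is the second-highest bid, $75.
Lars's payoff = $100 − $75 = $25. All other bidders lose, so their payoff is 0.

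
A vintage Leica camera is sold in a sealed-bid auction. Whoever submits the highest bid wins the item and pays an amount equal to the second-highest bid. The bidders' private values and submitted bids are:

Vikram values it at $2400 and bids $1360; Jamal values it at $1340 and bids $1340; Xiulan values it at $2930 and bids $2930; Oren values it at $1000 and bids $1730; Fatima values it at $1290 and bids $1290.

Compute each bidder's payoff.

Ranking the bids: Xiulan $2930 > Oren $1730 > Vikram $1360 > Jamal $1340 > Fatima $1290.
Xiulan has the top bid and wins; the price is the second-highest bid, $1730.
Xiulan's payoff = $2930 − $1730 = $1200. All other bidders lose, so their payoff is 0.

Payoffs: Vikram $0, Jamal $0, Xiulan $1200, Oren $0, Fatima $0.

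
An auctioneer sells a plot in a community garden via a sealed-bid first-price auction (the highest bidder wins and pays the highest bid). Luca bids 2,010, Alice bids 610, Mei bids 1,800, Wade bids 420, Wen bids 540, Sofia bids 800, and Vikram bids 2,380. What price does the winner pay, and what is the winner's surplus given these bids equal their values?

The winner pays 2,380 for a surplus of 0.

Ordered from highest: Vikram 2,380, then Luca 2,010, then Mei 1,800, then Sofia 800, then Alice 610, then Wen 540, then Wade 420.
Vikram is the highest bidder, so Vikram wins.
Under the first-price rule, the price is the highest bid: 2,380.
Surplus = 2,380 − 2,380 = 0.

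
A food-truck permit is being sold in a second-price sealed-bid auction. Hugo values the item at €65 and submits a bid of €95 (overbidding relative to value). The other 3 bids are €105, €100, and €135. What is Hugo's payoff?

Hugo's payoff: €0.

Highest competing bid: €135.
Hugo's bid €95 is not the highest, so Hugo loses, pays nothing, and earns zero payoff.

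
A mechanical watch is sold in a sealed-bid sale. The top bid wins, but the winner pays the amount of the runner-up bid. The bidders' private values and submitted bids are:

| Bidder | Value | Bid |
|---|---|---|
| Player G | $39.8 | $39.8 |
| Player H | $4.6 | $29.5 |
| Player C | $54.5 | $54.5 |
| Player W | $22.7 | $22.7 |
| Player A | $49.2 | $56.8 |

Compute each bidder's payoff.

Bids in descending order: Player A $56.8; Player C $54.5; Player G $39.8; Player H $29.5; Player W $22.7.
Player A has the top bid and wins; the price is the second-highest bid, $54.5.
Player A's payoff = $49.2 − $54.5 = -$5.3. All other bidders lose, so their payoff is 0.

Payoffs: Player G $0.0, Player H $0.0, Player C $0.0, Player W $0.0, Player A -$5.3.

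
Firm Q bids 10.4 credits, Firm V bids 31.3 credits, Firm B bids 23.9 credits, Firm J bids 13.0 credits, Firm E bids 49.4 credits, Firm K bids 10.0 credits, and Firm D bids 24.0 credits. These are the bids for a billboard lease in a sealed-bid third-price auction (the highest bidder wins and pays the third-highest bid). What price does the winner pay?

24.0 credits

Bids in descending order: Firm E 49.4 credits, then Firm V 31.3 credits, then Firm D 24.0 credits, then Firm B 23.9 credits, then Firm J 13.0 credits, then Firm Q 10.4 credits, then Firm K 10.0 credits.
Firm E is the highest bidder, so Firm E wins.
Under the third-price rule, the price is the third-highest bid: 24.0 credits.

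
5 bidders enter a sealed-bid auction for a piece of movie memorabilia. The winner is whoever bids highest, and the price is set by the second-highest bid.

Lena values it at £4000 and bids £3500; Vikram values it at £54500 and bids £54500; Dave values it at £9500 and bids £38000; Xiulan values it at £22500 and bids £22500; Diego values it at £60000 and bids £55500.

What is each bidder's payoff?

Lena £0, Vikram £0, Dave £0, Xiulan £0, Diego £5500.

Sorted high to low: Diego £55500 > Vikram £54500 > Dave £38000 > Xiulan £22500 > Lena £3500.
Diego has the top bid and wins; the price is the second-highest bid, £54500.
Diego's payoff = £60000 − £54500 = £5500. All other bidders lose, so their payoff is 0.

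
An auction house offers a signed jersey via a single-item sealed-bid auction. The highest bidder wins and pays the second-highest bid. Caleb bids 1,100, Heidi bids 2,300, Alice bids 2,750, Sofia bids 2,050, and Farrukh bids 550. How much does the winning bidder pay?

Bids in descending order: Alice 2,750 > Heidi 2,300 > Sofia 2,050 > Caleb 1,100 > Farrukh 550.
Alice has the highest bid, so Alice wins.
The second-highest bid is 2,300, so that is what Alice pays.

Price paid: 2,300.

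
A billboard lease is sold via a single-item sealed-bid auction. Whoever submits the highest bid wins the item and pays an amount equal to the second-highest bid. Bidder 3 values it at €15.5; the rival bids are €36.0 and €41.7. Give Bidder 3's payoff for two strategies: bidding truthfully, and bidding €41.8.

The highest competing bid is €41.7.
Bidding truthfully at €15.5: the top bid is €41.7 (a rival), so Bidder 3 loses. Payoff = €0.0.
Bidding €41.8: Bidder 3 has the top bid, wins, and pays the second-highest bid €41.7. Payoff = €15.5 − €41.7 = -€26.2.
This is the dominant-strategy logic: truthful bidding weakly beats any alternative.

Truthful: €0.0; alternative: -€26.2.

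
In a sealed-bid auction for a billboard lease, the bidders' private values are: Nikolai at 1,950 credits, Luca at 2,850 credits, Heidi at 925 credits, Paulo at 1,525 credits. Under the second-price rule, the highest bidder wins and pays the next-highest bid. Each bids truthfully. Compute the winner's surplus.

Surplus = 900 credits.

Ordered from highest: Luca 2,850 credits; Nikolai 1,950 credits; Paulo 1,525 credits; Heidi 925 credits.
Luca wins with the top bid and pays the second-highest, 1,950 credits.
Surplus = 2,850 credits − 1,950 credits = 900 credits.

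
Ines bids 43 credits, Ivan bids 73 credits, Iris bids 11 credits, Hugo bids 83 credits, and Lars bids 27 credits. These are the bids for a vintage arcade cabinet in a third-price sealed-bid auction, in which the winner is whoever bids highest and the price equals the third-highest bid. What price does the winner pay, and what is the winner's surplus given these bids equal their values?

Ordered from highest: Hugo 83 credits, then Ivan 73 credits, then Ines 43 credits, then Lars 27 credits, then Iris 11 credits.
Hugo is the highest bidder, so Hugo wins.
Under the third-price rule, the price is the third-highest bid: 43 credits.
Surplus = 83 credits − 43 credits = 40 credits.

Price 43 credits; surplus 40 credits.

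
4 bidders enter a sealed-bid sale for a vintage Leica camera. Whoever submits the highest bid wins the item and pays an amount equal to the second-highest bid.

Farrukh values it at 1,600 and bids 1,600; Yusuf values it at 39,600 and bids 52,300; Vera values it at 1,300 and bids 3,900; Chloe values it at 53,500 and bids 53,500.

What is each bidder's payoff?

Ranking the bids: Chloe 53,500, then Yusuf 52,300, then Vera 3,900, then Farrukh 1,600.
Chloe has the top bid and wins; the price is the second-highest bid, 52,300.
Chloe's payoff = 53,500 − 52,300 = 1,200. All other bidders lose, so their payoff is 0.

Farrukh 0, Yusuf 0, Vera 0, Chloe 1,200.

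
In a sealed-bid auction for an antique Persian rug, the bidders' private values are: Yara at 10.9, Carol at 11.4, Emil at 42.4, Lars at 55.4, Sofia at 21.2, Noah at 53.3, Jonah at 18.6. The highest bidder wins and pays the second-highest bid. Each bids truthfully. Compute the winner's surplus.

2.1

Ranking the bids: Lars 55.4; Noah 53.3; Emil 42.4; Sofia 21.2; Jonah 18.6; Carol 11.4; Yara 10.9.
Lars wins with the top bid and pays the second-highest, 53.3.
Surplus = 55.4 − 53.3 = 2.1.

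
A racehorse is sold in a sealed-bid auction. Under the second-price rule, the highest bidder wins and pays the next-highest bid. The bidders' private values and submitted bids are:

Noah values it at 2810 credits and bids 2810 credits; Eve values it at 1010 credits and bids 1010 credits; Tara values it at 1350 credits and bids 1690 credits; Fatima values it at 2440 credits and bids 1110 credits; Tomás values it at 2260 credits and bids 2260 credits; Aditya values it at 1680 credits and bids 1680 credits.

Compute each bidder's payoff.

Payoffs: Noah 550 credits, Eve 0 credits, Tara 0 credits, Fatima 0 credits, Tomás 0 credits, Aditya 0 credits.

Ordered from highest: Noah 2810 credits > Tomás 2260 credits > Tara 1690 credits > Aditya 1680 credits > Fatima 1110 credits > Eve 1010 credits.
Noah has the top bid and wins; the price is the second-highest bid, 2260 credits.
Noah's payoff = 2810 credits − 2260 credits = 550 credits. All other bidders lose, so their payoff is 0.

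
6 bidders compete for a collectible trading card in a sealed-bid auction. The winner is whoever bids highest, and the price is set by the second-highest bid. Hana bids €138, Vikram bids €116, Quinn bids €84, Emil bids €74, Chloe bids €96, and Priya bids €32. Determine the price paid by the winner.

Ranking the bids: Hana €138, then Vikram €116, then Chloe €96, then Quinn €84, then Emil €74, then Priya €32.
Hana has the highest bid, so Hana wins.
The second-highest bid is €116, so that is what Hana pays.

€116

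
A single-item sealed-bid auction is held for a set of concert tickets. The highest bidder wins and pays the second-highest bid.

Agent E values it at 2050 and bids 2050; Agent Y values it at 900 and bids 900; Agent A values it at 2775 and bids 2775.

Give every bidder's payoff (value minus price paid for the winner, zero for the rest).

Payoffs: Agent E 0, Agent Y 0, Agent A 725.

Ranking the bids: Agent A 2775, then Agent E 2050, then Agent Y 900.
Agent A has the top bid and wins; the price is the second-highest bid, 2050.
Agent A's payoff = 2775 − 2050 = 725. All other bidders lose, so their payoff is 0.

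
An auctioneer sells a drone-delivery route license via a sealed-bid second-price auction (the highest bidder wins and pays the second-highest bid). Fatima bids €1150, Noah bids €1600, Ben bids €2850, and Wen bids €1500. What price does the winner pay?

€1600

Ordered from highest: Ben €2850, then Noah €1600, then Wen €1500, then Fatima €1150.
Ben is the highest bidder, so Ben wins.
Under the second-price rule, the price is the second-highest bid: €1600.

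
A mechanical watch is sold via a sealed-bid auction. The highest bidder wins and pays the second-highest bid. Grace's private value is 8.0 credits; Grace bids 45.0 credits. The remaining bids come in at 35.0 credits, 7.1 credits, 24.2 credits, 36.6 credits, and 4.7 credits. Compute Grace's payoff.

Highest competing bid: 36.6 credits.
Grace's bid 45.0 credits is the highest overall, so Grace wins and pays the second-highest bid, 36.6 credits.
Payoff = value − price = 8.0 credits − 36.6 credits = -28.6 credits.
Overbidding won the item at a price above value — truthful bidding would have avoided this loss.

-28.6 credits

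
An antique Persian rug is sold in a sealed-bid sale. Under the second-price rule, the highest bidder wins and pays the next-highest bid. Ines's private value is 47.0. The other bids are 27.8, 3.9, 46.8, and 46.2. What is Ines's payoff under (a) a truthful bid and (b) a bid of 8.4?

The highest competing bid is 46.8.
Bidding truthfully at 47.0: Ines has the top bid, wins, and pays the second-highest bid 46.8. Payoff = 47.0 − 46.8 = 0.2.
Bidding 8.4: the top bid is 46.8 (a rival), so Ines loses. Payoff = 0.0.

Truthful: 0.2; alternative: 0.0.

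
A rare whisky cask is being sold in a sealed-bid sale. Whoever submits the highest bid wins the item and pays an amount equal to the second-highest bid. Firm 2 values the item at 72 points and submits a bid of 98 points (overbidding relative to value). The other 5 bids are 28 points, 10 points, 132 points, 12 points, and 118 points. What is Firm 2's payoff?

The bidder's payoff: 0 points.

Highest competing bid: 132 points.
Firm 2's bid 98 points is not the highest, so Firm 2 loses, pays nothing, and earns zero payoff.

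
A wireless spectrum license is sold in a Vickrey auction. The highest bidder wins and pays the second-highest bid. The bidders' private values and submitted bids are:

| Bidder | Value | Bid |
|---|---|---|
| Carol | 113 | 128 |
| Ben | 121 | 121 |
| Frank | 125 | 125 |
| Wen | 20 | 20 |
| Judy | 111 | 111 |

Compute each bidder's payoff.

Sorted high to low: Carol 128, then Frank 125, then Ben 121, then Judy 111, then Wen 20.
Carol has the top bid and wins; the price is the second-highest bid, 125.
Carol's payoff = 113 − 125 = -12. All other bidders lose, so their payoff is 0.

Payoffs: Carol -12, Ben 0, Frank 0, Wen 0, Judy 0.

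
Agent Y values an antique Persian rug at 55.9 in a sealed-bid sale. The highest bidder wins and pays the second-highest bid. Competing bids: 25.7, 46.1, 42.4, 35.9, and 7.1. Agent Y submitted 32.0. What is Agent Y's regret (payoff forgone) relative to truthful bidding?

The highest competing bid is 46.1.
Bidding truthfully at 55.9: Agent Y has the top bid, wins, and pays the second-highest bid 46.1. Payoff = 55.9 − 46.1 = 9.8.
Bidding 32.0: the top bid is 46.1 (a rival), so Agent Y loses. Payoff = 0.0.
Regret = truthful payoff − actual payoff = 9.8 − 0.0 = 9.8.
This is the dominant-strategy logic: truthful bidding weakly beats any alternative.

9.8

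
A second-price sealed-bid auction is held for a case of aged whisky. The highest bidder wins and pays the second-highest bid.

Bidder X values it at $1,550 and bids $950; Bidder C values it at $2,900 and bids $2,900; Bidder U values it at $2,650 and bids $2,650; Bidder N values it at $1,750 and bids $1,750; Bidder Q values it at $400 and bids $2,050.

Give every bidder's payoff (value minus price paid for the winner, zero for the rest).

Payoffs: Bidder X $0, Bidder C $250, Bidder U $0, Bidder N $0, Bidder Q $0.

Bids in descending order: Bidder C $2,900 > Bidder U $2,650 > Bidder Q $2,050 > Bidder N $1,750 > Bidder X $950.
Bidder C has the top bid and wins; the price is the second-highest bid, $2,650.
Bidder C's payoff = $2,900 − $2,650 = $250. All other bidders lose, so their payoff is 0.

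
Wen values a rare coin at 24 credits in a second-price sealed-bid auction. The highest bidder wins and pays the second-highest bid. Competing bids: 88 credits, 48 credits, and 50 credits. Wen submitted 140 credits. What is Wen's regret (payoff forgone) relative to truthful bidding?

The highest competing bid is 88 credits.
Bidding truthfully at 24 credits: the top bid is 88 credits (a rival), so Wen loses. Payoff = 0 credits.
Bidding 140 credits: Wen has the top bid, wins, and pays the second-highest bid 88 credits. Payoff = 24 credits − 88 credits = -64 credits.
Regret = truthful payoff − actual payoff = 0 credits − -64 credits = 64 credits.

Regret: 64 credits.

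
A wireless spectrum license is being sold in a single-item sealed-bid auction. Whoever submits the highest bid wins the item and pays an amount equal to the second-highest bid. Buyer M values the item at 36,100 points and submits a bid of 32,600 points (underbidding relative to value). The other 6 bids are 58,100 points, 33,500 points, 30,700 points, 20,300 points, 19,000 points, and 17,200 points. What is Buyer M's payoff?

Highest competing bid: 58,100 points.
Buyer M's bid 32,600 points is not the highest, so Buyer M loses, pays nothing, and earns zero payoff.

Buyer M's payoff: 0 points.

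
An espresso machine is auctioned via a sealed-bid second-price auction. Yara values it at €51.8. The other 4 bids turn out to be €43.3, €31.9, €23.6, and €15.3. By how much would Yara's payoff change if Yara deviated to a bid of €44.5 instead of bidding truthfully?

The highest competing bid is €43.3.
Bidding truthfully at €51.8: Yara has the top bid, wins, and pays the second-highest bid €43.3. Payoff = €51.8 − €43.3 = €8.5.
Bidding €44.5: Yara has the top bid, wins, and pays the second-highest bid €43.3. Payoff = €51.8 − €43.3 = €8.5.
Change = €8.5 − €8.5 = €0.0.

€0.0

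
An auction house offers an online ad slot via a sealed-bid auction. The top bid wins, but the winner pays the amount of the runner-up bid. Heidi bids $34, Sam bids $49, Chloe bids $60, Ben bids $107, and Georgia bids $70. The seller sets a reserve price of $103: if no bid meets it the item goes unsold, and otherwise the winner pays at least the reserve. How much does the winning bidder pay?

Price paid: $103.

Ordered from highest: Ben $107 > Georgia $70 > Chloe $60 > Sam $49 > Heidi $34.
Ben has the highest bid, so Ben wins.
The second-highest bid is $70, but the reserve $103 is higher, so the price is the reserve.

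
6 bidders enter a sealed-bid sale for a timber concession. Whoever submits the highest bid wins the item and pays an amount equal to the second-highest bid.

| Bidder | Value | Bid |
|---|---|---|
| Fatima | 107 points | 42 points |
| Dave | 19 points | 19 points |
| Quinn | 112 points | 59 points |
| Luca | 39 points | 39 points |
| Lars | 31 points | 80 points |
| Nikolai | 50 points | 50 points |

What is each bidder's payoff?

Fatima 0 points, Dave 0 points, Quinn 0 points, Luca 0 points, Lars -28 points, Nikolai 0 points.

Ordered from highest: Lars 80 points; Quinn 59 points; Nikolai 50 points; Fatima 42 points; Luca 39 points; Dave 19 points.
Lars has the top bid and wins; the price is the second-highest bid, 59 points.
Lars's payoff = 31 points − 59 points = -28 points. All other bidders lose, so their payoff is 0.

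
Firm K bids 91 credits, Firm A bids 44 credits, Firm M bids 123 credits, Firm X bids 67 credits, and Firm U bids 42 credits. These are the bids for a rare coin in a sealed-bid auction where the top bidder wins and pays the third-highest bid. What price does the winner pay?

Ranking the bids: Firm M 123 credits > Firm K 91 credits > Firm X 67 credits > Firm A 44 credits > Firm U 42 credits.
Firm M is the highest bidder, so Firm M wins.
Under the third-price rule, the price is the third-highest bid: 67 credits.

The winner pays 67 credits.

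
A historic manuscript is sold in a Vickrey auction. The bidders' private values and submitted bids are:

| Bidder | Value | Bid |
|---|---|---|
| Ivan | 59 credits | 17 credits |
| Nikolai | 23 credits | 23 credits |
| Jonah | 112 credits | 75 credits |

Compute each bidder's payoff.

Ordered from highest: Jonah 75 credits > Nikolai 23 credits > Ivan 17 credits.
Jonah has the top bid and wins; the price is the second-highest bid, 23 credits.
Jonah's payoff = 112 credits − 23 credits = 89 credits. All other bidders lose, so their payoff is 0.

Ivan 0 credits, Nikolai 0 credits, Jonah 89 credits.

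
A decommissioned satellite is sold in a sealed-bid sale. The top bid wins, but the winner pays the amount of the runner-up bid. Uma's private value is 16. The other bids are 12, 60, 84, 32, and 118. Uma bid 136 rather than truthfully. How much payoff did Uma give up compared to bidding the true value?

The highest competing bid is 118.
Bidding truthfully at 16: the top bid is 118 (a rival), so Uma loses. Payoff = 0.
Bidding 136: Uma has the top bid, wins, and pays the second-highest bid 118. Payoff = 16 − 118 = -102.
Regret = truthful payoff − actual payoff = 0 − -102 = 102.

102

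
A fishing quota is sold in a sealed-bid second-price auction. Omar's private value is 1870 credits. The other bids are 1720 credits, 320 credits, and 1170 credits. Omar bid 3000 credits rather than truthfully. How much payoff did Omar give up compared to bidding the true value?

0 credits

The highest competing bid is 1720 credits.
Bidding truthfully at 1870 credits: Omar has the top bid, wins, and pays the second-highest bid 1720 credits. Payoff = 1870 credits − 1720 credits = 150 credits.
Bidding 3000 credits: Omar has the top bid, wins, and pays the second-highest bid 1720 credits. Payoff = 1870 credits − 1720 credits = 150 credits.
Regret = truthful payoff − actual payoff = 150 credits − 150 credits = 0 credits.
The bid only affects whether you win, not the price — here both bids land on the same side of the top rival bid, so the deviation is payoff-neutral.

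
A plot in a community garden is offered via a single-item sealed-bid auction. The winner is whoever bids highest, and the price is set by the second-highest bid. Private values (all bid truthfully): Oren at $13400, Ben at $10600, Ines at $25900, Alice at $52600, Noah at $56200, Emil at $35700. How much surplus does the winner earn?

Winner's surplus: $3600.

Bids in descending order: Noah $56200 > Alice $52600 > Emil $35700 > Ines $25900 > Oren $13400 > Ben $10600.
Noah wins with the top bid and pays the second-highest, $52600.
Surplus = $56200 − $52600 = $3600.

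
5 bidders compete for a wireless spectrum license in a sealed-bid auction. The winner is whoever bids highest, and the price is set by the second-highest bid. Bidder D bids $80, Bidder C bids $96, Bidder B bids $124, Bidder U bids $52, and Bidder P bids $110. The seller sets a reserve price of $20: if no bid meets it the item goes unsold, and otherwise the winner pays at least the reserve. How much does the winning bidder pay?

The winner pays $110.

Sorted high to low: Bidder B $124, then Bidder P $110, then Bidder C $96, then Bidder D $80, then Bidder U $52.
Bidder B has the highest bid, so Bidder B wins.
The second-highest bid is $110, which exceeds the reserve, so that sets the price.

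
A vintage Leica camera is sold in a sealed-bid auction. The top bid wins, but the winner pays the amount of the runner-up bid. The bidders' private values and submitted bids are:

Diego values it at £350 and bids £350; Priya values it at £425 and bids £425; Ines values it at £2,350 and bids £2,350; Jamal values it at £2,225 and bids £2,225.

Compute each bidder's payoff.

Bids in descending order: Ines £2,350 > Jamal £2,225 > Priya £425 > Diego £350.
Ines has the top bid and wins; the price is the second-highest bid, £2,225.
Ines's payoff = £2,350 − £2,225 = £125. All other bidders lose, so their payoff is 0.

Payoffs: Diego £0, Priya £0, Ines £125, Jamal £0.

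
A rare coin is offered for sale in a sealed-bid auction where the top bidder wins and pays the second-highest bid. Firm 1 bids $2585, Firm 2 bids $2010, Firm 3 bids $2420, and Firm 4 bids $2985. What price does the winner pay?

The winner pays $2585.

Ordered from highest: Firm 4 $2985 > Firm 1 $2585 > Firm 3 $2420 > Firm 2 $2010.
Firm 4 is the highest bidder, so Firm 4 wins.
Under the second-price rule, the price is the second-highest bid: $2585.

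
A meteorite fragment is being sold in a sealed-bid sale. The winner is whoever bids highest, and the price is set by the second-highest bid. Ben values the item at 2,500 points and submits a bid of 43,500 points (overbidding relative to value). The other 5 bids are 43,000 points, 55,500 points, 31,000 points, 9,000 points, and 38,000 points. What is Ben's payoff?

Payoff = 0 points.

Highest competing bid: 55,500 points.
Ben's bid 43,500 points is not the highest, so Ben loses, pays nothing, and earns zero payoff.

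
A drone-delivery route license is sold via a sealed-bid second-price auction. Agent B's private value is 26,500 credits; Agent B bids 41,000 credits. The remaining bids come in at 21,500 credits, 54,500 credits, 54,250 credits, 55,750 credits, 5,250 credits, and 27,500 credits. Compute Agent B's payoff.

0 credits

Highest competing bid: 55,750 credits.
Agent B's bid 41,000 credits is not the highest, so Agent B loses, pays nothing, and earns zero payoff.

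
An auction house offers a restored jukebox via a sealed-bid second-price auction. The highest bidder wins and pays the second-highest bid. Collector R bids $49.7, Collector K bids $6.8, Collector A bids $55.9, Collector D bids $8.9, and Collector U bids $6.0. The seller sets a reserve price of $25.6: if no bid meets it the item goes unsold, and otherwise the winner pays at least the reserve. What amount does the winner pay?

Bids in descending order: Collector A $55.9, then Collector R $49.7, then Collector D $8.9, then Collector K $6.8, then Collector U $6.0.
Collector A has the highest bid, so Collector A wins.
The second-highest bid is $49.7, which exceeds the reserve, so that sets the price.

$49.7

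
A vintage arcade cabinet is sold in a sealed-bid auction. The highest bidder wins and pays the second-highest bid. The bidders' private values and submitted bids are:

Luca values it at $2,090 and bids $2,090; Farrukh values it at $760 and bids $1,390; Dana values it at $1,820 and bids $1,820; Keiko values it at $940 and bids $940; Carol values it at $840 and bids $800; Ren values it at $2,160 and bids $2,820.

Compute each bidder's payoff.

Sorted high to low: Ren $2,820 > Luca $2,090 > Dana $1,820 > Farrukh $1,390 > Keiko $940 > Carol $800.
Ren has the top bid and wins; the price is the second-highest bid, $2,090.
Ren's payoff = $2,160 − $2,090 = $70. All other bidders lose, so their payoff is 0.

Luca $0, Farrukh $0, Dana $0, Keiko $0, Carol $0, Ren $70.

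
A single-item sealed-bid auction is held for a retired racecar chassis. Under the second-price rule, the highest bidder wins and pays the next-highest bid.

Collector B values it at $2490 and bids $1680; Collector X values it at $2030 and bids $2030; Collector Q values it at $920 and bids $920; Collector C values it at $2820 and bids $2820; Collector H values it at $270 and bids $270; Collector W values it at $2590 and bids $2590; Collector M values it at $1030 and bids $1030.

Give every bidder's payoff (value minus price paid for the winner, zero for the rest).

Ranking the bids: Collector C $2820; Collector W $2590; Collector X $2030; Collector B $1680; Collector M $1030; Collector Q $920; Collector H $270.
Collector C has the top bid and wins; the price is the second-highest bid, $2590.
Collector C's payoff = $2820 − $2590 = $230. All other bidders lose, so their payoff is 0.

Payoffs: Collector B $0, Collector X $0, Collector Q $0, Collector C $230, Collector H $0, Collector W $0, Collector M $0.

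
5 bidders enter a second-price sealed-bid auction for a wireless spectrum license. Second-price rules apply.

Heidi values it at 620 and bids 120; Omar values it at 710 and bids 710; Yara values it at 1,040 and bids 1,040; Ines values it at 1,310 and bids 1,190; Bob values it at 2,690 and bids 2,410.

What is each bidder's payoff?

Ranking the bids: Bob 2,410 > Ines 1,190 > Yara 1,040 > Omar 710 > Heidi 120.
Bob has the top bid and wins; the price is the second-highest bid, 1,190.
Bob's payoff = 2,690 − 1,190 = 1,500. All other bidders lose, so their payoff is 0.

Payoffs: Heidi 0, Omar 0, Yara 0, Ines 0, Bob 1,500.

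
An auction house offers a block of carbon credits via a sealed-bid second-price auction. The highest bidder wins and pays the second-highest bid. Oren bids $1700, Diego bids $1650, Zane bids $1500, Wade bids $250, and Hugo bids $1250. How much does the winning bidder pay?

The winner pays $1650.

Sorted high to low: Oren $1700; Diego $1650; Zane $1500; Hugo $1250; Wade $250.
Oren has the highest bid, so Oren wins.
The second-highest bid is $1650, so that is what Oren pays.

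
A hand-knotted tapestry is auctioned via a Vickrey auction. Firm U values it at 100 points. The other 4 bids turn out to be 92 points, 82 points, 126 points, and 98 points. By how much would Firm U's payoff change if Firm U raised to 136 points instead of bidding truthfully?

Change in payoff: -26 points.

The highest competing bid is 126 points.
Bidding truthfully at 100 points: the top bid is 126 points (a rival), so Firm U loses. Payoff = 0 points.
Bidding 136 points: Firm U has the top bid, wins, and pays the second-highest bid 126 points. Payoff = 100 points − 126 points = -26 points.
Change = -26 points − 0 points = -26 points.
This is the dominant-strategy logic: truthful bidding weakly beats any alternative.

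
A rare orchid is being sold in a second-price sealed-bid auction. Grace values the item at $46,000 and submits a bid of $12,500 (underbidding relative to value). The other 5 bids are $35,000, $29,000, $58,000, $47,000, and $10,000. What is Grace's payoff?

Highest competing bid: $58,000.
Grace's bid $12,500 is not the highest, so Grace loses, pays nothing, and earns zero payoff.

Payoff = $0.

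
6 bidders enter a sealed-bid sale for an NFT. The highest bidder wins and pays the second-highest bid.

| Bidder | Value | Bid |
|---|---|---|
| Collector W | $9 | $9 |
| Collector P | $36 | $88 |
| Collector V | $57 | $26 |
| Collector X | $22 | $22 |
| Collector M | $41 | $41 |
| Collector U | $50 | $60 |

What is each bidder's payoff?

Ordered from highest: Collector P $88, then Collector U $60, then Collector M $41, then Collector V $26, then Collector X $22, then Collector W $9.
Collector P has the top bid and wins; the price is the second-highest bid, $60.
Collector P's payoff = $36 − $60 = -$24. All other bidders lose, so their payoff is 0.

Collector W $0, Collector P -$24, Collector V $0, Collector X $0, Collector M $0, Collector U $0.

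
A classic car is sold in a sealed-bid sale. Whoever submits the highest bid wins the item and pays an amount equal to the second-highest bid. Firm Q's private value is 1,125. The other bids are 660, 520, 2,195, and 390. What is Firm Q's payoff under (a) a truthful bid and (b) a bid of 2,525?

(a) 0  (b) -1,070

The highest competing bid is 2,195.
Bidding truthfully at 1,125: the top bid is 2,195 (a rival), so Firm Q loses. Payoff = 0.
Bidding 2,525: Firm Q has the top bid, wins, and pays the second-highest bid 2,195. Payoff = 1,125 − 2,195 = -1,070.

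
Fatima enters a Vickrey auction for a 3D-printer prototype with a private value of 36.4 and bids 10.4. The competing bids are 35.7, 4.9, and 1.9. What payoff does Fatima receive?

Highest competing bid: 35.7.
Fatima's bid 10.4 is not the highest, so Fatima loses, pays nothing, and earns zero payoff.

Fatima's payoff: 0.0.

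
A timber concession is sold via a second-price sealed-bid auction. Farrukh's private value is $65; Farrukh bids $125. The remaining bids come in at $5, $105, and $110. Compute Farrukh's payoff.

Highest competing bid: $110.
Farrukh's bid $125 is the highest overall, so Farrukh wins and pays the second-highest bid, $110.
Payoff = value − price = $65 − $110 = -$45.
Overbidding won the item at a price above value — truthful bidding would have avoided this loss.

-$45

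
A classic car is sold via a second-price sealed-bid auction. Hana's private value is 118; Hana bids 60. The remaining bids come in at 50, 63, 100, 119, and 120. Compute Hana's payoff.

Hana's payoff: 0.

Highest competing bid: 120.
Hana's bid 60 is not the highest, so Hana loses, pays nothing, and earns zero payoff.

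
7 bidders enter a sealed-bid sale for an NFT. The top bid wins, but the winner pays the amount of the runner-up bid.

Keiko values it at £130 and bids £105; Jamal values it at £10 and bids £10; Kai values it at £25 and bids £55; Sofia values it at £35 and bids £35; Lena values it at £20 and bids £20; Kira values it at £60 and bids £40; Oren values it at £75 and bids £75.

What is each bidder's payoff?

Payoffs: Keiko £55, Jamal £0, Kai £0, Sofia £0, Lena £0, Kira £0, Oren £0.

Ordered from highest: Keiko £105, then Oren £75, then Kai £55, then Kira £40, then Sofia £35, then Lena £20, then Jamal £10.
Keiko has the top bid and wins; the price is the second-highest bid, £75.
Keiko's payoff = £130 − £75 = £55. All other bidders lose, so their payoff is 0.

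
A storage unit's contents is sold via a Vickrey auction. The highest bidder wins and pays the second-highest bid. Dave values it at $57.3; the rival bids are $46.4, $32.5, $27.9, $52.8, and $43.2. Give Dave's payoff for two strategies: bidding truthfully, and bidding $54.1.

Truthful: $4.5; alternative: $4.5.

The highest competing bid is $52.8.
Bidding truthfully at $57.3: Dave has the top bid, wins, and pays the second-highest bid $52.8. Payoff = $57.3 − $52.8 = $4.5.
Bidding $54.1: Dave has the top bid, wins, and pays the second-highest bid $52.8. Payoff = $57.3 − $52.8 = $4.5.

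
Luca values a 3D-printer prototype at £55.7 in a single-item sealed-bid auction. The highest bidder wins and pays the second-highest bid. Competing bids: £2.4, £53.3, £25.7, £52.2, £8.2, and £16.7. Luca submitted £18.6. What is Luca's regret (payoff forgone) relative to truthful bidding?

Regret: £2.4.

The highest competing bid is £53.3.
Bidding truthfully at £55.7: Luca has the top bid, wins, and pays the second-highest bid £53.3. Payoff = £55.7 − £53.3 = £2.4.
Bidding £18.6: the top bid is £53.3 (a rival), so Luca loses. Payoff = £0.0.
Regret = truthful payoff − actual payoff = £2.4 − £0.0 = £2.4.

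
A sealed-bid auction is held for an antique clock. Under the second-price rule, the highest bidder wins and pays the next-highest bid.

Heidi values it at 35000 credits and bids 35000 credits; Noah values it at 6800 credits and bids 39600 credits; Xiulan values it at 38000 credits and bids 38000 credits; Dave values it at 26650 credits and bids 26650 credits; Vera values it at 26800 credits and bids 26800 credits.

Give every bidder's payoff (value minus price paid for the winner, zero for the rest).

Heidi 0 credits, Noah -31200 credits, Xiulan 0 credits, Dave 0 credits, Vera 0 credits.

Ordered from highest: Noah 39600 credits > Xiulan 38000 credits > Heidi 35000 credits > Vera 26800 credits > Dave 26650 credits.
Noah has the top bid and wins; the price is the second-highest bid, 38000 credits.
Noah's payoff = 6800 credits − 38000 credits = -31200 credits. All other bidders lose, so their payoff is 0.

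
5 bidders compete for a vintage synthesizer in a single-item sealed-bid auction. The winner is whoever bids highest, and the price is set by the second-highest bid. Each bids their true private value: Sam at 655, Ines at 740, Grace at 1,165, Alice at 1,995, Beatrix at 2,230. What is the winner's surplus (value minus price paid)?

Winner's surplus: 235.

Sorted high to low: Beatrix 2,230, then Alice 1,995, then Grace 1,165, then Ines 740, then Sam 655.
Beatrix wins with the top bid and pays the second-highest, 1,995.
Surplus = 2,230 − 1,995 = 235.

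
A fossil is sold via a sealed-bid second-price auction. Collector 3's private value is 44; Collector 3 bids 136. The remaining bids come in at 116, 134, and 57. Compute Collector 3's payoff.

Payoff = -90.

Highest competing bid: 134.
Collector 3's bid 136 is the highest overall, so Collector 3 wins and pays the second-highest bid, 134.
Payoff = value − price = 44 − 134 = -90.
Overbidding won the item at a price above value — truthful bidding would have avoided this loss.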